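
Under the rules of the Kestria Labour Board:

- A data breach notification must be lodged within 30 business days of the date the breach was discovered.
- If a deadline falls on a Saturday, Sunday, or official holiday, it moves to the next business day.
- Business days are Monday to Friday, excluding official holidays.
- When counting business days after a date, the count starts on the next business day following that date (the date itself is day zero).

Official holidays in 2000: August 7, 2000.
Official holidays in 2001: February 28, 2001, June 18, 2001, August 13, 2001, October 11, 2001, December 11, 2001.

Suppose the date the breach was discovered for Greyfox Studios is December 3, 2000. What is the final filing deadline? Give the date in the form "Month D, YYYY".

January 12, 2001

Counting 30 business days after December 3, 2000 (skipping weekends and listed holidays) reaches January 12, 2001.
Since January 12, 2001 is a Friday and not a holiday, the date is unchanged.
The final due date is January 12, 2001.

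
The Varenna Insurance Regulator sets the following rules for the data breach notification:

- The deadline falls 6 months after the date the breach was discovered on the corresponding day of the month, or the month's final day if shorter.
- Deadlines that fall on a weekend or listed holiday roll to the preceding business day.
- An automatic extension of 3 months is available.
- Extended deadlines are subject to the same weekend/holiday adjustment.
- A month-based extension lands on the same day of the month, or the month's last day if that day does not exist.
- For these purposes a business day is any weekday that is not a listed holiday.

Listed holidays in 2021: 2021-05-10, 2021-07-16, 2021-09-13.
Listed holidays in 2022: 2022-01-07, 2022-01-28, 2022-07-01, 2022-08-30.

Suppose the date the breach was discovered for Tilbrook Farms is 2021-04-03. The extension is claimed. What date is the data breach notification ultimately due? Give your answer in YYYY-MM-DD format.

2021-12-31

6 months after 2021-04-03, on the same day of the month, is 2021-10-03.
Because 2021-10-03 is a Sunday, the deadline becomes 2021-10-01 (Friday).
Applying the 3 months extension: 3 months after 2021-10-01 is 2022-01-01.
Because 2022-01-01 is a Saturday, the deadline becomes 2021-12-31 (Friday).
The final due date is 2021-12-31.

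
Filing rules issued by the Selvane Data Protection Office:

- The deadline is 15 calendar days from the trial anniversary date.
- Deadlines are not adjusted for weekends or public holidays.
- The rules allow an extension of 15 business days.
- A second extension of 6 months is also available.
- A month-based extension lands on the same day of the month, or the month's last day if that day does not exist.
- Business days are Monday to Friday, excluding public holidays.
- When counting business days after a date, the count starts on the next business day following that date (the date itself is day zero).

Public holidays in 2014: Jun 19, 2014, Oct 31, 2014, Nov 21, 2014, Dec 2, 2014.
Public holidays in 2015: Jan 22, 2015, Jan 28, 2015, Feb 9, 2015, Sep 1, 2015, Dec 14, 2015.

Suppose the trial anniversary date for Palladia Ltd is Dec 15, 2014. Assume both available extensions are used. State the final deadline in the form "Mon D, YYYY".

Adding 15 calendar days to Dec 15, 2014 gives Dec 30, 2014.
No adjustment is made for weekends or holidays, so Dec 30, 2014 stands.
Applying the 15-business-day extension: 15 business days after Dec 30, 2014 is Jan 20, 2015.
Jan 20, 2015 is a Tuesday; no weekend or holiday adjustment applies.
The 6 months extension carries Jan 20, 2015 to Jul 20, 2015.
Jul 20, 2015 falls on a Monday. The rules make no weekend/holiday allowance, so it remains Jul 20, 2015.
The final due date is Jul 20, 2015.

Jul 20, 2015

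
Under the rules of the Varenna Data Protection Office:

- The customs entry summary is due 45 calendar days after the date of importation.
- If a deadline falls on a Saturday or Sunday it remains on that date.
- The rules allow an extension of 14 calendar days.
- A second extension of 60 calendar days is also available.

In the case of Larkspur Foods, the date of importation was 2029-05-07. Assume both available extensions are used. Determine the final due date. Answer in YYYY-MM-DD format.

2029-09-03

From 2029-05-07, 45 calendar days later is 2029-06-21.
2029-06-21 falls on a Thursday. The rules make no weekend/holiday allowance, so it remains 2029-06-21.
Add the 14 calendar-day extension to 2029-06-21: 2029-07-05.
2029-07-05 falls on a Thursday. The rules make no weekend/holiday allowance, so it remains 2029-07-05.
Applying the 60-calendar-day extension: 2029-07-05 + 60 days = 2029-09-03.
No adjustment is made for weekends or holidays, so 2029-09-03 stands.
Final deadline: 2029-09-03.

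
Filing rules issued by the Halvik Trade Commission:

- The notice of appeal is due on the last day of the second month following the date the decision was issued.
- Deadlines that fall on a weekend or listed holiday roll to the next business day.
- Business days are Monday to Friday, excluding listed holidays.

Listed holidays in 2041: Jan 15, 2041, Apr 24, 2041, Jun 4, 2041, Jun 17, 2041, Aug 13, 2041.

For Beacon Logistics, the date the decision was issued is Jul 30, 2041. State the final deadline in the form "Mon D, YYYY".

2 months after Jul 30, 2041 is September 2041; that month ends on Sep 30, 2041.
Sep 30, 2041 (Monday) is already a business day.
So the filing is due Sep 30, 2041.

Sep 30, 2041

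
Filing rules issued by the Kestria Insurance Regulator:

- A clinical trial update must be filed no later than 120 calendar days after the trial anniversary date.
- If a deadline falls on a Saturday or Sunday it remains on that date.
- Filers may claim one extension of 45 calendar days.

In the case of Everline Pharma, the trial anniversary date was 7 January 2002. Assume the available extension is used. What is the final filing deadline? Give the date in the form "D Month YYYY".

Trigger date 7 January 2002 + 120 calendar days = 7 May 2002.
7 May 2002 falls on a Tuesday. The rules make no weekend/holiday allowance, so it remains 7 May 2002.
Add the 45 calendar-day extension to 7 May 2002: 21 June 2002.
21 June 2002 falls on a Friday. The rules make no weekend/holiday allowance, so it remains 21 June 2002.
Deadline: 21 June 2002.

21 June 2002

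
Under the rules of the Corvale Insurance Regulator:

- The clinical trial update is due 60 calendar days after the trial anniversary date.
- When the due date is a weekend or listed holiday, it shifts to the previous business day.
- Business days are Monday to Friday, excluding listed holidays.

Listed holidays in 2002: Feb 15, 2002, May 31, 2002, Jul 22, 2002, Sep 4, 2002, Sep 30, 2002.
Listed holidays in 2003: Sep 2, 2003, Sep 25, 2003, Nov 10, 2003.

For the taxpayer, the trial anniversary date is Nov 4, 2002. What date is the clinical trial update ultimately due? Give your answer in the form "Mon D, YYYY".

Jan 3, 2003

60 calendar days after Nov 4, 2002 is Jan 3, 2003.
Jan 3, 2003 (Friday) is already a business day.
Final deadline: Jan 3, 2003.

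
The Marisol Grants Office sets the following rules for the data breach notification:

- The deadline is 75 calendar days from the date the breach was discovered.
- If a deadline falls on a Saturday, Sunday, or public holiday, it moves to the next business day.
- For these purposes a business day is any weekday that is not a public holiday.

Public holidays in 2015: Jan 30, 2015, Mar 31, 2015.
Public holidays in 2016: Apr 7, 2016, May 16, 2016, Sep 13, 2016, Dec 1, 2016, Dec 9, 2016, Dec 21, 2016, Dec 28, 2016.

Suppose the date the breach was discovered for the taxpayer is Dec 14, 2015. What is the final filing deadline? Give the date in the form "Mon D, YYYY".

Feb 29, 2016

Trigger date Dec 14, 2015 + 75 calendar days = Feb 27, 2016.
Feb 27, 2016 is a Saturday; the next business day is Feb 29, 2016 (Monday).
Final deadline: Feb 29, 2016.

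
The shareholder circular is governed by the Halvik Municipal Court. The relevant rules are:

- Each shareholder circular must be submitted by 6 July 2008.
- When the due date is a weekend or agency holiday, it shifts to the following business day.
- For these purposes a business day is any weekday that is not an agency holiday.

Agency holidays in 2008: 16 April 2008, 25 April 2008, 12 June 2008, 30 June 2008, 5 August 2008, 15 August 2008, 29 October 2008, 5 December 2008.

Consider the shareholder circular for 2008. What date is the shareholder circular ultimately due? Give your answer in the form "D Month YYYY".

Start from the fixed due date, 6 July 2008.
6 July 2008 is a Sunday; the next business day is 7 July 2008 (Monday).
So the filing is due 7 July 2008.

7 July 2008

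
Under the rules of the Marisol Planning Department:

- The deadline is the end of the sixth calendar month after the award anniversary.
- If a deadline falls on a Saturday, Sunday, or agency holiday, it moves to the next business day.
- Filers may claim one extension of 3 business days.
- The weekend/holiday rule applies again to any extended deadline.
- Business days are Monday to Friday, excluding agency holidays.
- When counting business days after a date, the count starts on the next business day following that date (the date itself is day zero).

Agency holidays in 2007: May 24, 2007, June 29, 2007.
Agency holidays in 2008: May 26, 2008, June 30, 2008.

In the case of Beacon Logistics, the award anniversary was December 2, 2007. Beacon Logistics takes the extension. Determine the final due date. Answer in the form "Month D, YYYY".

July 4, 2008

6 months after December 2, 2007 falls in June 2008; the last day of that month is June 30, 2008.
June 30, 2008 is a listed holiday, so it moves to the next business day, July 1, 2008 (Tuesday).
Counting 3 further business days from July 1, 2008 reaches July 4, 2008.
July 4, 2008 (Friday) is already a business day.
Final deadline: July 4, 2008.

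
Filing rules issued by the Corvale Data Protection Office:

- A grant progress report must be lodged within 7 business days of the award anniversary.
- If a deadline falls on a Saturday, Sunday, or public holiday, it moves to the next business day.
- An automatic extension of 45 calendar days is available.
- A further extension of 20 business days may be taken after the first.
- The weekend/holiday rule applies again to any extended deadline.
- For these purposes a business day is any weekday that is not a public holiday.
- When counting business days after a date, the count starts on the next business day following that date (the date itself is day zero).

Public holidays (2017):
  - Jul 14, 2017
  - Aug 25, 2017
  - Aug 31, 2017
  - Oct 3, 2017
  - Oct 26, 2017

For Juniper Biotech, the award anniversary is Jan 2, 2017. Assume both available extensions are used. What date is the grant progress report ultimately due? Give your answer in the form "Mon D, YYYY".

Mar 27, 2017

Counting 7 business days after Jan 2, 2017 (skipping weekends and listed holidays) reaches Jan 11, 2017.
Jan 11, 2017 is a Wednesday and not a listed holiday, so it stands.
Applying the 45-calendar-day extension: Jan 11, 2017 + 45 days = Feb 25, 2017.
Feb 25, 2017 is a Saturday, so it moves to the next business day, Feb 27, 2017 (Monday).
Applying the 20-business-day extension: 20 business days after Feb 27, 2017 is Mar 27, 2017.
Since Mar 27, 2017 is a Monday and not a holiday, the date is unchanged.
Deadline: Mar 27, 2017.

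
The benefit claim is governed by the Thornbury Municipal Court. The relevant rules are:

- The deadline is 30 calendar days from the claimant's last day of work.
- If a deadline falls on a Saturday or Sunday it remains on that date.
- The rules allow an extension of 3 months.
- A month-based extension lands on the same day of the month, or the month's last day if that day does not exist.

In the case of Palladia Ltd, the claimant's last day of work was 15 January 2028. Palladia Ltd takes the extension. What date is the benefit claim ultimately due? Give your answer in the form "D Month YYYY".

From 15 January 2028, 30 calendar days later is 14 February 2028.
14 February 2028 falls on a Monday. The rules make no weekend/holiday allowance, so it remains 14 February 2028.
Add 3 months to 14 February 2028: 14 May 2028.
14 May 2028 is a Sunday; no weekend or holiday adjustment applies.
The final due date is 14 May 2028.

14 May 2028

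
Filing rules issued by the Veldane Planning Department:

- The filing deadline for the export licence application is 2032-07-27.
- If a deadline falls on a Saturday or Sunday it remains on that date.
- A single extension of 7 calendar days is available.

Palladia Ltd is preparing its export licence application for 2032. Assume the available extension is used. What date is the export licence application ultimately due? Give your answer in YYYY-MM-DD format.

The stated deadline is 2032-07-27.
No adjustment is made for weekends or holidays, so 2032-07-27 stands.
Add the 7 calendar-day extension to 2032-07-27: 2032-08-03.
2032-08-03 is a Tuesday; no weekend or holiday adjustment applies.
Final deadline: 2032-08-03.

2032-08-03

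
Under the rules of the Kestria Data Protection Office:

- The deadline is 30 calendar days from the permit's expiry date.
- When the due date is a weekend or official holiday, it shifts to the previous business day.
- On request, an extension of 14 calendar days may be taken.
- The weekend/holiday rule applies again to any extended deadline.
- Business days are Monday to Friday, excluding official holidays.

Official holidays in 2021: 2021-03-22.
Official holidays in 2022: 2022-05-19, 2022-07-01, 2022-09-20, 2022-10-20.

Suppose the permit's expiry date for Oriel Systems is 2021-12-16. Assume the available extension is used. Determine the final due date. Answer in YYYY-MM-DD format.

2022-01-28

From 2021-12-16, 30 calendar days later is 2022-01-15.
2022-01-15 falls on a Saturday. Rolling to the preceding business day gives 2022-01-14, a Friday.
With the 14-day extension, 2022-01-14 becomes 2022-01-28.
Since 2022-01-28 is a Friday and not a holiday, the date is unchanged.
Final deadline: 2022-01-28.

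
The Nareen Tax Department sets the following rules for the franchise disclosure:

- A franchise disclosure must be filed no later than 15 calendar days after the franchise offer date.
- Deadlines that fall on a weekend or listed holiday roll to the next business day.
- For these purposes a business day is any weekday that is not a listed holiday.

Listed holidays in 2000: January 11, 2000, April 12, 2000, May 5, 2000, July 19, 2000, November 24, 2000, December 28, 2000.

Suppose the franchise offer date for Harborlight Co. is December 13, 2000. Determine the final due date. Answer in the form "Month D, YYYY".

Trigger date December 13, 2000 + 15 calendar days = December 28, 2000.
December 28, 2000 is a listed holiday; the next business day is December 29, 2000 (Friday).
Deadline: December 29, 2000.

December 29, 2000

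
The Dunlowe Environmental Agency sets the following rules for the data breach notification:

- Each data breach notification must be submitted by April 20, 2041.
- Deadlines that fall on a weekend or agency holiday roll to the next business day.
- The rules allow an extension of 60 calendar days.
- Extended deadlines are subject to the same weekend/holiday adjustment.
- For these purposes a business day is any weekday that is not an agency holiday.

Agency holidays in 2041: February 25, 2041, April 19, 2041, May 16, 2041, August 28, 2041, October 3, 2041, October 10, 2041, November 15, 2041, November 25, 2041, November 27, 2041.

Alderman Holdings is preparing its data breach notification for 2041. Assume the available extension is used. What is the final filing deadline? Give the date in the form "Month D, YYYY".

The statutory due date is April 20, 2041.
April 20, 2041 is a Saturday, so it moves to the next business day, April 22, 2041 (Monday).
Applying the 60-calendar-day extension: April 22, 2041 + 60 days = June 21, 2041.
June 21, 2041 falls on a Friday, which is a business day, so no adjustment is needed.
So the filing is due June 21, 2041.

June 21, 2041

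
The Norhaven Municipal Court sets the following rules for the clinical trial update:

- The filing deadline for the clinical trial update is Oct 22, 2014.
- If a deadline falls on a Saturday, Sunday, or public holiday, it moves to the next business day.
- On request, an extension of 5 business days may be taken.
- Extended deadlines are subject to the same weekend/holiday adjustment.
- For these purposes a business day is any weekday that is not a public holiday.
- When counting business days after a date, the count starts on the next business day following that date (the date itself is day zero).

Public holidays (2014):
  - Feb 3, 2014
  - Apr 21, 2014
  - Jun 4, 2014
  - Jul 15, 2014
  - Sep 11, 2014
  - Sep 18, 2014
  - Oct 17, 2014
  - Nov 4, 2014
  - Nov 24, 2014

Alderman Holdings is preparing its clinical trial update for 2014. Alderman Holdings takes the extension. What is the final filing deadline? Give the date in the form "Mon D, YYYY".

Oct 29, 2014

The stated deadline is Oct 22, 2014.
Oct 22, 2014 falls on a Wednesday, which is a business day, so no adjustment is needed.
The 5-business-day extension runs from Oct 22, 2014 to Oct 29, 2014.
Oct 29, 2014 is a Wednesday and not a listed holiday, so it stands.
So the filing is due Oct 29, 2014.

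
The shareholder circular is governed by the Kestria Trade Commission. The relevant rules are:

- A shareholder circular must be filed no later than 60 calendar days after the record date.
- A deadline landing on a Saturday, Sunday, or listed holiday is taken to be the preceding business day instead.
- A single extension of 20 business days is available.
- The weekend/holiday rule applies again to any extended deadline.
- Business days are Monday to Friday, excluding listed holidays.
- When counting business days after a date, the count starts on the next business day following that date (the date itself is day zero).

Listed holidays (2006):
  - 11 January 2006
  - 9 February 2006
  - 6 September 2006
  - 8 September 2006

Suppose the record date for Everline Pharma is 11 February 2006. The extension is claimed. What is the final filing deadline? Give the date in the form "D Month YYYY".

10 May 2006

60 calendar days after 11 February 2006 is 12 April 2006.
12 April 2006 falls on a Wednesday, which is a business day, so no adjustment is needed.
Applying the 20-business-day extension: 20 business days after 12 April 2006 is 10 May 2006.
10 May 2006 falls on a Wednesday, which is a business day, so no adjustment is needed.
The final due date is 10 May 2006.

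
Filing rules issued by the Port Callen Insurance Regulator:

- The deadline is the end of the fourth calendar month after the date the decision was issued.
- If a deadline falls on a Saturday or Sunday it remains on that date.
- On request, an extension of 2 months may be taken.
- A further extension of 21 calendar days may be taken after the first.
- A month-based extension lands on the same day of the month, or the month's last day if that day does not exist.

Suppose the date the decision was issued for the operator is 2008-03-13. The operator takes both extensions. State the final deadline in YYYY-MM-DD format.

2008-10-21

4 months after 2008-03-13 falls in July 2008; the last day of that month is 2008-07-31.
No adjustment is made for weekends or holidays, so 2008-07-31 stands.
Applying the 2 months extension: 2 months after 2008-07-31 is 2008-09-30 (day 31 does not exist in September, so the month's last day is used).
2008-09-30 is a Tuesday; no weekend or holiday adjustment applies.
The 21-calendar-day extension moves the deadline from 2008-09-30 to 2008-10-21.
2008-10-21 is a Tuesday; no weekend or holiday adjustment applies.
Deadline: 2008-10-21.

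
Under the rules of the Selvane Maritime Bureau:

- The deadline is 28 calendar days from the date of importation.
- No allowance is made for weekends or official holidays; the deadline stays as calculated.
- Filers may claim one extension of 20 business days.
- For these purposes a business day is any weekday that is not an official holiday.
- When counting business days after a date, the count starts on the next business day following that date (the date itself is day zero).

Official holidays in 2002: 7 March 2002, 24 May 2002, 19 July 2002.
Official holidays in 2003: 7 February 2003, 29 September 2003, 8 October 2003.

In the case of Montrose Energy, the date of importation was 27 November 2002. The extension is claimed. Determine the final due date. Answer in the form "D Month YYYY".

28 calendar days after 27 November 2002 is 25 December 2002.
25 December 2002 is a Wednesday; no weekend or holiday adjustment applies.
Counting 20 further business days from 25 December 2002 reaches 22 January 2003.
22 January 2003 falls on a Wednesday. The rules make no weekend/holiday allowance, so it remains 22 January 2003.
Deadline: 22 January 2003.

22 January 2003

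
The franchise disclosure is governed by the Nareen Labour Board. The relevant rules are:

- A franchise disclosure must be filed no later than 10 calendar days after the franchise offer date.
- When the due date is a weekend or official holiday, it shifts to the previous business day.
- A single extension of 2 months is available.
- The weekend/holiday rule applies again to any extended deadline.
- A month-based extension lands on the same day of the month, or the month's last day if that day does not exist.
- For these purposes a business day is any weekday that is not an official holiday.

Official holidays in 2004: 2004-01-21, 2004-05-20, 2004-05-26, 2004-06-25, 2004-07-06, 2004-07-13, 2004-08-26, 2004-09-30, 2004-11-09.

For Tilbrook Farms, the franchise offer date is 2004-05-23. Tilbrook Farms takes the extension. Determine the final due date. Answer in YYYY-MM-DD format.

From 2004-05-23, 10 calendar days later is 2004-06-02.
Since 2004-06-02 is a Wednesday and not a holiday, the date is unchanged.
Add 2 months to 2004-06-02: 2004-08-02.
Since 2004-08-02 is a Monday and not a holiday, the date is unchanged.
So the filing is due 2004-08-02.

2004-08-02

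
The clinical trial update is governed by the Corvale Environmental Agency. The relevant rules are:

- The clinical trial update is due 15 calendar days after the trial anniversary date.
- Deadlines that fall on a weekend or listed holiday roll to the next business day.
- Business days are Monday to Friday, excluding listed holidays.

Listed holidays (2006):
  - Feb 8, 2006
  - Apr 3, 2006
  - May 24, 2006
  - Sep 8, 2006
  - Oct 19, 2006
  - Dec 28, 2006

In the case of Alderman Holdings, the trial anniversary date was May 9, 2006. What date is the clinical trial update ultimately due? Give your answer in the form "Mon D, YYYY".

From May 9, 2006, 15 calendar days later is May 24, 2006.
May 24, 2006 falls on a listed holiday. Rolling to the next business day gives May 25, 2006, a Thursday.
Deadline: May 25, 2006.

May 25, 2006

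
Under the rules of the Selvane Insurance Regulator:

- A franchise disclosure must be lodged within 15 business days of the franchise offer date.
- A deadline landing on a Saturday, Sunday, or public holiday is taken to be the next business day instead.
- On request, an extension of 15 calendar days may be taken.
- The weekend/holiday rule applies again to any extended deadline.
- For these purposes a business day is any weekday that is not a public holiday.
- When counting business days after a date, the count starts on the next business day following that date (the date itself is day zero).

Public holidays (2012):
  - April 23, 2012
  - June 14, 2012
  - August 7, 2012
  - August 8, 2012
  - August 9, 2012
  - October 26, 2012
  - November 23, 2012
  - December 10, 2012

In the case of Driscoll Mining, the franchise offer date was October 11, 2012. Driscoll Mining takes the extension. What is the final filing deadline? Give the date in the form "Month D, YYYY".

November 19, 2012

Starting the day after October 11, 2012 and counting 15 business days lands on November 2, 2012.
November 2, 2012 is a Friday and not a listed holiday, so it stands.
With the 15-day extension, November 2, 2012 becomes November 17, 2012.
November 17, 2012 falls on a Saturday. Rolling to the next business day gives November 19, 2012, a Monday.
The final due date is November 19, 2012.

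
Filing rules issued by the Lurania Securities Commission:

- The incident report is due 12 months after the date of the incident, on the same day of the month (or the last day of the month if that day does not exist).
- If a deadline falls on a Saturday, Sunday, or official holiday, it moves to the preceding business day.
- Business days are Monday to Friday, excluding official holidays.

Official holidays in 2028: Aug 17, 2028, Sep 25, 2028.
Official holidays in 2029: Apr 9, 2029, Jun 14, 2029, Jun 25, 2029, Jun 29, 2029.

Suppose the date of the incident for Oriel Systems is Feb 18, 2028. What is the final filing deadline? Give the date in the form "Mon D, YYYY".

12 months from Feb 18, 2028 is Feb 18, 2029.
Feb 18, 2029 is a Sunday, so it moves to the preceding business day, Feb 16, 2029 (Friday).
So the filing is due Feb 16, 2029.

Feb 16, 2029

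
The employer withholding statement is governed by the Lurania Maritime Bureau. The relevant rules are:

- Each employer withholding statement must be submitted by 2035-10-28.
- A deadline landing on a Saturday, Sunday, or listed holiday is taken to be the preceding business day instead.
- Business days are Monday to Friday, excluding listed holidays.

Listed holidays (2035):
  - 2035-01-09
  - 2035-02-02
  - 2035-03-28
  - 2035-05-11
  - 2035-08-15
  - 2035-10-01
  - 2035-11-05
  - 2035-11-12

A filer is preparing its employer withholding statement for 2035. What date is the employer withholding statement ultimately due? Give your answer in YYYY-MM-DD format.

The stated deadline is 2035-10-28.
2035-10-28 is a Sunday, so it moves to the preceding business day, 2035-10-26 (Friday).
Final deadline: 2035-10-26.

2035-10-26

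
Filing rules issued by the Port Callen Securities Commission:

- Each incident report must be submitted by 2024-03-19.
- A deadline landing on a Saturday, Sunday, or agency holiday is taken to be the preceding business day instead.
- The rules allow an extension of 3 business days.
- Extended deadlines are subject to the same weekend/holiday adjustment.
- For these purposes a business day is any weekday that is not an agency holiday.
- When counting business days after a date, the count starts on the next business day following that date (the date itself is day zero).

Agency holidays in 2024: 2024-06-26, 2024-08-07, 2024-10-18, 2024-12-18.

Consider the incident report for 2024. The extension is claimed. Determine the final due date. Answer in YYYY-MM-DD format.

The stated deadline is 2024-03-19.
2024-03-19 (Tuesday) is already a business day.
Applying the 3-business-day extension: 3 business days after 2024-03-19 is 2024-03-22.
2024-03-22 falls on a Friday, which is a business day, so no adjustment is needed.
Deadline: 2024-03-22.

2024-03-22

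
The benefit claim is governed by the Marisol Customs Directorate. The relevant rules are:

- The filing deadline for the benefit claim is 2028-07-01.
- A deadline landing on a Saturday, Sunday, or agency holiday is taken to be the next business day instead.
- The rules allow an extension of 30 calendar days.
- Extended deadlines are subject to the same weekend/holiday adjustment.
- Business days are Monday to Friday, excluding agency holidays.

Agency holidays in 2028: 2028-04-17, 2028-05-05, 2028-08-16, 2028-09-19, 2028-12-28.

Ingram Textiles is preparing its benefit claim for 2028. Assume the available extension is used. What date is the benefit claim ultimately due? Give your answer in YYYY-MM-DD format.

Start from the fixed due date, 2028-07-01.
2028-07-01 is a Saturday; the next business day is 2028-07-03 (Monday).
Add the 30 calendar-day extension to 2028-07-03: 2028-08-02.
2028-08-02 falls on a Wednesday, which is a business day, so no adjustment is needed.
Deadline: 2028-08-02.

2028-08-02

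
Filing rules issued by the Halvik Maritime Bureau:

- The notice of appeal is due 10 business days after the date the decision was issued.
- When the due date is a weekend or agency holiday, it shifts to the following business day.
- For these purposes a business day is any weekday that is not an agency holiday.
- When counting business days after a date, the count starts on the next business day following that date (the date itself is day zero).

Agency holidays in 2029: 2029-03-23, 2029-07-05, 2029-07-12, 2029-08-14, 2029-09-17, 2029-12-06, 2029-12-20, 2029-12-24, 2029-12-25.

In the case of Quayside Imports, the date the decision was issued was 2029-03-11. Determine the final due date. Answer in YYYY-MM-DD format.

2029-03-26

10 business days after 2029-03-11, excluding weekends and holidays, is 2029-03-26.
2029-03-26 falls on a Monday, which is a business day, so no adjustment is needed.
Deadline: 2029-03-26.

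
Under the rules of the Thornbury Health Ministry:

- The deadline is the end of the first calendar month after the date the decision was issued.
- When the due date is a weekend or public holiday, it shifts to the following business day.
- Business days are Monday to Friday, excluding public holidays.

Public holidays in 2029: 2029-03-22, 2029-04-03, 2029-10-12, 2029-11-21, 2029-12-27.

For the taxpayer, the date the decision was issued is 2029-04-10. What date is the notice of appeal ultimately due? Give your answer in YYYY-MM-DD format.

1 month after 2029-04-10 is May 2029; that month ends on 2029-05-31.
2029-05-31 falls on a Thursday, which is a business day, so no adjustment is needed.
So the filing is due 2029-05-31.

2029-05-31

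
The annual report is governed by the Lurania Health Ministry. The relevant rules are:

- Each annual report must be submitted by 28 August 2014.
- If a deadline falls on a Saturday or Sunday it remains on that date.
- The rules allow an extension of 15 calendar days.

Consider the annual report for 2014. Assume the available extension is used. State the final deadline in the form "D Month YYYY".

12 September 2014

Start from the fixed due date, 28 August 2014.
28 August 2014 falls on a Thursday. The rules make no weekend/holiday allowance, so it remains 28 August 2014.
The 15-calendar-day extension moves the deadline from 28 August 2014 to 12 September 2014.
12 September 2014 is a Friday; no weekend or holiday adjustment applies.
Deadline: 12 September 2014.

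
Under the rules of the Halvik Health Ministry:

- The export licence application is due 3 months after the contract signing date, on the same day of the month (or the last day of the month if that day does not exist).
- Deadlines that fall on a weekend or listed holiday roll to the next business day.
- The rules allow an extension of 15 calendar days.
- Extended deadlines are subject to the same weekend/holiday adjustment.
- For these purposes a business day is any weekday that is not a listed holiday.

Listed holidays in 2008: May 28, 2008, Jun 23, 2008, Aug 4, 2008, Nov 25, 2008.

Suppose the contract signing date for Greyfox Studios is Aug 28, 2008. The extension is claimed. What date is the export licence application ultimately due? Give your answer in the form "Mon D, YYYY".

Moving 3 months forward from Aug 28, 2008 on the corresponding day gives Nov 28, 2008.
Nov 28, 2008 (Friday) is already a business day.
The 15-calendar-day extension moves the deadline from Nov 28, 2008 to Dec 13, 2008.
Dec 13, 2008 is a Saturday; the next business day is Dec 15, 2008 (Monday).
Final deadline: Dec 15, 2008.

Dec 15, 2008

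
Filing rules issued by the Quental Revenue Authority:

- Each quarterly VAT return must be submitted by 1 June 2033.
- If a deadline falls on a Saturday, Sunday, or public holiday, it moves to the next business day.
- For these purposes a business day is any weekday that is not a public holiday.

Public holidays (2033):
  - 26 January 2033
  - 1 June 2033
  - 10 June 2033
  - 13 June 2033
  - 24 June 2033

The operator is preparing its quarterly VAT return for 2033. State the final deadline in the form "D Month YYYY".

Start from the fixed due date, 1 June 2033.
1 June 2033 falls on a listed holiday. Rolling to the next business day gives 2 June 2033, a Thursday.
Final deadline: 2 June 2033.

2 June 2033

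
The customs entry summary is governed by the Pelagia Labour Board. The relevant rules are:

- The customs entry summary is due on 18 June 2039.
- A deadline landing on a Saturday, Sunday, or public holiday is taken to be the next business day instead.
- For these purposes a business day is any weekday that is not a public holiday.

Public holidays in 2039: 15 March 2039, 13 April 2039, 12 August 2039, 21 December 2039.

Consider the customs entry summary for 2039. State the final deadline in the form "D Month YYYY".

20 June 2039

The statutory due date is 18 June 2039.
18 June 2039 is a Saturday, so it moves to the next business day, 20 June 2039 (Monday).
The final due date is 20 June 2039.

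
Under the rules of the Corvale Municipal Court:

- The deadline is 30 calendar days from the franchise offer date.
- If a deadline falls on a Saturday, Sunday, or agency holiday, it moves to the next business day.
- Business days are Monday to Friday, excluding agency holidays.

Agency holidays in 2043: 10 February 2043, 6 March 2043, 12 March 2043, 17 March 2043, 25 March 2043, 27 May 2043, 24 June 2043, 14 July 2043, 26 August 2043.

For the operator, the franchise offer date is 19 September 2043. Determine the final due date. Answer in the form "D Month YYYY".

Trigger date 19 September 2043 + 30 calendar days = 19 October 2043.
19 October 2043 (Monday) is already a business day.
Deadline: 19 October 2043.

19 October 2043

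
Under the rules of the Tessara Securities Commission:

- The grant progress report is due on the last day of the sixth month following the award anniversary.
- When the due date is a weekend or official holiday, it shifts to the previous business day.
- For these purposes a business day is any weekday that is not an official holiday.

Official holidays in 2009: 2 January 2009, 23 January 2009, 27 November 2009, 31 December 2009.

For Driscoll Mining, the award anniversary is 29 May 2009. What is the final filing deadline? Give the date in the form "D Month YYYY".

30 November 2009

The sixth month after 29 May 2009 is November 2009, whose last day is 30 November 2009.
30 November 2009 falls on a Monday, which is a business day, so no adjustment is needed.
So the filing is due 30 November 2009.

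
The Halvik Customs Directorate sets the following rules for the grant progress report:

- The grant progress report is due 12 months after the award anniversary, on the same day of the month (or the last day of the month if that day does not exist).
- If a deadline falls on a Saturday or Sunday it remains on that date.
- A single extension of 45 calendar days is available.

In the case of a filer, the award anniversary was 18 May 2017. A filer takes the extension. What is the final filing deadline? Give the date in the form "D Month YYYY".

2 July 2018

Moving 12 months forward from 18 May 2017 on the corresponding day gives 18 May 2018.
18 May 2018 is a Friday; no weekend or holiday adjustment applies.
Add the 45 calendar-day extension to 18 May 2018: 2 July 2018.
2 July 2018 falls on a Monday. The rules make no weekend/holiday allowance, so it remains 2 July 2018.
The final due date is 2 July 2018.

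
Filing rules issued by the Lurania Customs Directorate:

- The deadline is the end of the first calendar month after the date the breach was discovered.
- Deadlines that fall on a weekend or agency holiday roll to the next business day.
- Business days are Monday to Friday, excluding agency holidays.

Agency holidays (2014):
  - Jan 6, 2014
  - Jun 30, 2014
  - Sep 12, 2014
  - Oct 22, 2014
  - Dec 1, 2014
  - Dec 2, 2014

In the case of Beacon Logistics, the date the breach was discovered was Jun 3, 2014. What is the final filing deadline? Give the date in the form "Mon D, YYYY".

1 month after Jun 3, 2014 falls in July 2014; the last day of that month is Jul 31, 2014.
Since Jul 31, 2014 is a Thursday and not a holiday, the date is unchanged.
So the filing is due Jul 31, 2014.

Jul 31, 2014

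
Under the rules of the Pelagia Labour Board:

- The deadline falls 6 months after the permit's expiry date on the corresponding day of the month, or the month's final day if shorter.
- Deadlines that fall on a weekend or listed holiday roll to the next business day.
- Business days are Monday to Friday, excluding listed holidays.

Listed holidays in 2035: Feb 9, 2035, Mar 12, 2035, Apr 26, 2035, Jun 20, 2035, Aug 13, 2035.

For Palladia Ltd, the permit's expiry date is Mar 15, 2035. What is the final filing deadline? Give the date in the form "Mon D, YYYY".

6 months from Mar 15, 2035 is Sep 15, 2035.
Because Sep 15, 2035 is a Saturday, the deadline becomes Sep 17, 2035 (Monday).
Final deadline: Sep 17, 2035.

Sep 17, 2035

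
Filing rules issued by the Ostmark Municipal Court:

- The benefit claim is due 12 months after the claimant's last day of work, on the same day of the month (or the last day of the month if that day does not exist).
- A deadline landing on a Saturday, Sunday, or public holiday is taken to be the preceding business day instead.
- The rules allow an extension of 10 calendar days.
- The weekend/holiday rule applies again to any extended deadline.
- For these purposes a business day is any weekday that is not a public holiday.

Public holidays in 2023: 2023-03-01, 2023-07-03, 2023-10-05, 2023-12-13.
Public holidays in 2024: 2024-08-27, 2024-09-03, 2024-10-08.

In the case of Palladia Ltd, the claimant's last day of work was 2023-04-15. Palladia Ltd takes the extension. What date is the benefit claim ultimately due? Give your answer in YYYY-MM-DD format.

2024-04-25

Moving 12 months forward from 2023-04-15 on the corresponding day gives 2024-04-15.
2024-04-15 (Monday) is already a business day.
Applying the 10-calendar-day extension: 2024-04-15 + 10 days = 2024-04-25.
Since 2024-04-25 is a Thursday and not a holiday, the date is unchanged.
The final due date is 2024-04-25.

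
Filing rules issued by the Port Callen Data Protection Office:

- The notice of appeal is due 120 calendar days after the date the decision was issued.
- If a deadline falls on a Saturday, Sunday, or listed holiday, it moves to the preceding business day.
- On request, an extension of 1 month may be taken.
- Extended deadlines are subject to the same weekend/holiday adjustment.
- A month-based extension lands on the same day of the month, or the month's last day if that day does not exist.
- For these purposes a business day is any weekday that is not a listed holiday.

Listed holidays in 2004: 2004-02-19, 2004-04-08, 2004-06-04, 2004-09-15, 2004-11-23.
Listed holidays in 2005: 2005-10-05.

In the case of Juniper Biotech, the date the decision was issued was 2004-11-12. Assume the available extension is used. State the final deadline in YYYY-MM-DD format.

From 2004-11-12, 120 calendar days later is 2005-03-12.
2005-03-12 is a Saturday; the preceding business day is 2005-03-11 (Friday).
Applying the 1 month extension: 1 month after 2005-03-11 is 2005-04-11.
2005-04-11 is a Monday and not a listed holiday, so it stands.
The final due date is 2005-04-11.

2005-04-11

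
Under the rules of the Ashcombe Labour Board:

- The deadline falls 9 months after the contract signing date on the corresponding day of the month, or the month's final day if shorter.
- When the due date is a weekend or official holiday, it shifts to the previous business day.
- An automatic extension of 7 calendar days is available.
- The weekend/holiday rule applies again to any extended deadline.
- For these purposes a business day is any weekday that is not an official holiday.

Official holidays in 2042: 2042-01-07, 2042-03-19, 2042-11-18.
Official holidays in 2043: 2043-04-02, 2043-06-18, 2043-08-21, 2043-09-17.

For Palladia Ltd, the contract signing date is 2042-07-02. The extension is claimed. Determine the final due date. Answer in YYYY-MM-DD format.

9 months from 2042-07-02 is 2043-04-02.
Because 2043-04-02 is a listed holiday, the deadline becomes 2043-04-01 (Wednesday).
Add the 7 calendar-day extension to 2043-04-01: 2043-04-08.
Since 2043-04-08 is a Wednesday and not a holiday, the date is unchanged.
So the filing is due 2043-04-08.

2043-04-08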